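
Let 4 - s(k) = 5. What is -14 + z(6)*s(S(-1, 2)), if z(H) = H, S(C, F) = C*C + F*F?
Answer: -20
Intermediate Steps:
S(C, F) = C**2 + F**2
s(k) = -1 (s(k) = 4 - 1*5 = 4 - 5 = -1)
-14 + z(6)*s(S(-1, 2)) = -14 + 6*(-1) = -14 - 6 = -20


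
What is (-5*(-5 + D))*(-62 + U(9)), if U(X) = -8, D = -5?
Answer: -3500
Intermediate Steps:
(-5*(-5 + D))*(-62 + U(9)) = (-5*(-5 - 5))*(-62 - 8) = -5*(-10)*(-70) = 50*(-70) = -3500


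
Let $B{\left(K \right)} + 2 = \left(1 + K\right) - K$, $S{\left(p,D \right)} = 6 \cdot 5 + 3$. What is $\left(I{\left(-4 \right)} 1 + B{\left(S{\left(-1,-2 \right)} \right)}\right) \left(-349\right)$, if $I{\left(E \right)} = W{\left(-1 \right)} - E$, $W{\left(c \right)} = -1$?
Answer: $-698$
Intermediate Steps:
$S{\left(p,D \right)} = 33$ ($S{\left(p,D \right)} = 30 + 3 = 33$)
$B{\left(K \right)} = -1$ ($B{\left(K \right)} = -2 + \left(\left(1 + K\right) - K\right) = -2 + 1 = -1$)
$I{\left(E \right)} = -1 - E$
$\left(I{\left(-4 \right)} 1 + B{\left(S{\left(-1,-2 \right)} \right)}\right) \left(-349\right) = \left(\left(-1 - -4\right) 1 - 1\right) \left(-349\right) = \left(\left(-1 + 4\right) 1 - 1\right) \left(-349\right) = \left(3 \cdot 1 - 1\right) \left(-349\right) = \left(3 - 1\right) \left(-349\right) = 2 \left(-349\right) = -698$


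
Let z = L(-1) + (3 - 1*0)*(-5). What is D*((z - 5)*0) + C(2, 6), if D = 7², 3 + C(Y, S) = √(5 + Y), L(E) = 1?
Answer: -3 + √7 ≈ -0.35425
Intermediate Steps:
C(Y, S) = -3 + √(5 + Y)
z = -14 (z = 1 + (3 - 1*0)*(-5) = 1 + (3 + 0)*(-5) = 1 + 3*(-5) = 1 - 15 = -14)
D = 49
D*((z - 5)*0) + C(2, 6) = 49*((-14 - 5)*0) + (-3 + √(5 + 2)) = 49*(-19*0) + (-3 + √7) = 49*0 + (-3 + √7) = 0 + (-3 + √7) = -3 + √7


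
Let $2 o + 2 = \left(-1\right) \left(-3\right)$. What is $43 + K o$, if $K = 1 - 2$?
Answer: $\frac{85}{2} \approx 42.5$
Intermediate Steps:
$o = \frac{1}{2}$ ($o = -1 + \frac{\left(-1\right) \left(-3\right)}{2} = -1 + \frac{1}{2} \cdot 3 = -1 + \frac{3}{2} = \frac{1}{2} \approx 0.5$)
$K = -1$
$43 + K o = 43 - \frac{1}{2} = \frac{85}{2}$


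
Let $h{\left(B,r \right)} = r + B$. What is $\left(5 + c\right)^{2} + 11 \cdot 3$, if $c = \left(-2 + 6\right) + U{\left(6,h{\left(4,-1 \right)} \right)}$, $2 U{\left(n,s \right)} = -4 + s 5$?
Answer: $\frac{973}{4} \approx 243.25$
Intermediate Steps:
$h{\left(B,r \right)} = B + r$
$U{\left(n,s \right)} = -2 + \frac{5 s}{2}$ ($U{\left(n,s \right)} = \frac{-4 + s 5}{2} = \frac{-4 + 5 s}{2} = -2 + \frac{5 s}{2}$)
$c = \frac{19}{2}$ ($c = \left(-2 + 6\right) - \left(2 - \frac{5 \left(4 - 1\right)}{2}\right) = 4 + \left(-2 + \frac{5}{2} \cdot 3\right) = 4 + \left(-2 + \frac{15}{2}\right) = 4 + \frac{11}{2} = \frac{19}{2} \approx 9.5$)
$\left(5 + c\right)^{2} + 11 \cdot 3 = \left(5 + \frac{19}{2}\right)^{2} + 11 \cdot 3 = \left(\frac{29}{2}\right)^{2} + 33 = \frac{841}{4} + 33 = \frac{973}{4}$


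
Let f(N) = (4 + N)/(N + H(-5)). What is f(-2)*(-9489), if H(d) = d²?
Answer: -18978/23 ≈ -825.13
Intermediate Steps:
f(N) = (4 + N)/(25 + N) (f(N) = (4 + N)/(N + (-5)²) = (4 + N)/(N + 25) = (4 + N)/(25 + N))
f(-2)*(-9489) = ((4 - 2)/(25 - 2))*(-9489) = (2/23)*(-9489) = -18978/23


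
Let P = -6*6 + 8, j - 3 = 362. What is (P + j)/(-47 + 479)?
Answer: 337/432 ≈ 0.78009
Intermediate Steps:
j = 365 (j = 3 + 362 = 365)
P = -28 (P = -36 + 8 = -28)
(P + j)/(-47 + 479) = (-28 + 365)/(-47 + 479) = 337/432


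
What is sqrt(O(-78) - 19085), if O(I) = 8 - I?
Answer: 3*I*sqrt(2111) ≈ 137.84*I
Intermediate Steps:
sqrt(O(-78) - 19085) = sqrt((8 - 1*(-78)) - 19085) = sqrt((8 + 78) - 19085) = sqrt(86 - 19085) = sqrt(-18999) = 3*I*sqrt(2111)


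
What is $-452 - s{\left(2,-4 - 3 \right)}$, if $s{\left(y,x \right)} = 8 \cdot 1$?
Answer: $-460$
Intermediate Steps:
$s{\left(y,x \right)} = 8$
$-452 - s{\left(2,-4 - 3 \right)} = -452 - 8 = -460$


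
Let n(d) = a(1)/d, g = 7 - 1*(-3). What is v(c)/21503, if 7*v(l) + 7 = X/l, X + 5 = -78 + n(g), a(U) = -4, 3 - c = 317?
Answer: -10573/236317970 ≈ -4.4741e-5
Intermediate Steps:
g = 10 (g = 7 + 3 = 10)
c = -314 (c = 3 - 1*317 = 3 - 317 = -314)
n(d) = -4/d
X = -417/5 (X = -5 + (-78 - 4/10) = -5 + (-78 - 4*⅒) = -5 + (-78 - ⅖) = -5 - 392/5 = -417/5 ≈ -83.400)
v(l) = -1 - 417/(35*l) (v(l) = -1 + (-417/(5*l))/7 = -1 - 417/(35*l))
v(c)/21503 = ((-417/35 - 1*(-314))/(-314))/21503 = -(-417/35 + 314)/314*(1/21503) = -1/314*10573/35*(1/21503) = -10573/10990*1/21503 = -10573/236317970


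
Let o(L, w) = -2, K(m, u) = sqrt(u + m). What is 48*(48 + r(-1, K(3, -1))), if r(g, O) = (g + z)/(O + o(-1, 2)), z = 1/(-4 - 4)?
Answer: 2358 + 27*sqrt(2) ≈ 2396.2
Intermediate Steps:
K(m, u) = sqrt(m + u)
z = -1/8 (z = 1/(-8) = -1/8 ≈ -0.12500)
r(g, O) = (-1/8 + g)/(-2 + O) (r(g, O) = (g - 1/8)/(O - 2) = (-1/8 + g)/(-2 + O))
48*(48 + r(-1, K(3, -1))) = 48*(48 + (-1/8 - 1)/(-2 + sqrt(3 - 1))) = 48*(48 - 9/8/(-2 + sqrt(2))) = 48*(48 - 9/(8*(-2 + sqrt(2)))) = 2304 - 54/(-2 + sqrt(2))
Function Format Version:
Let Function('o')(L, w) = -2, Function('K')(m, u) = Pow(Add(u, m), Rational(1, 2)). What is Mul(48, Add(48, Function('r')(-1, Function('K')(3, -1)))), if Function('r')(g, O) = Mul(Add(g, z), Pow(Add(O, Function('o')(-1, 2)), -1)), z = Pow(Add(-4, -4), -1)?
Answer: Add(2358, Mul(27, Pow(2, Rational(1, 2)))) ≈ 2396.2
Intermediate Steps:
Function('K')(m, u) = Pow(Add(m, u), Rational(1, 2))
z = Rational(-1, 8) (z = Pow(-8, -1) = Rational(-1, 8) ≈ -0.12500)
Function('r')(g, O) = Mul(Pow(Add(-2, O), -1), Add(Rational(-1, 8), g)) (Function('r')(g, O) = Mul(Add(g, Rational(-1, 8)), Pow(Add(O, -2), -1)) = Mul(Add(Rational(-1, 8), g), Pow(Add(-2, O), -1)) = Mul(Pow(Add(-2, O), -1), Add(Rational(-1, 8), g)))
Mul(48, Add(48, Function('r')(-1, Function('K')(3, -1)))) = Mul(48, Add(48, Mul(Pow(Add(-2, Pow(Add(3, -1), Rational(1, 2))), -1), Add(Rational(-1, 8), -1)))) = Mul(48, Add(48, Mul(Pow(Add(-2, Pow(2, Rational(1, 2))), -1), Rational(-9, 8)))) = Mul(48, Add(48, Mul(Rational(-9, 8), Pow(Add(-2, Pow(2, Rational(1, 2))), -1)))) = Add(2304, Mul(-54, Pow(Add(-2, Pow(2, Rational(1, 2))), -1)))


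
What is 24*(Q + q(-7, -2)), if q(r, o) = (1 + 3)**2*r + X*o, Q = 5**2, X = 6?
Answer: -2376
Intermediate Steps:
Q = 25
q(r, o) = 6*o + 16*r (q(r, o) = (1 + 3)**2*r + 6*o = 4**2*r + 6*o = 16*r + 6*o = 6*o + 16*r)
24*(Q + q(-7, -2)) = 24*(25 + (6*(-2) + 16*(-7))) = 24*(25 + (-12 - 112)) = 24*(25 - 124) = 24*(-99) = -2376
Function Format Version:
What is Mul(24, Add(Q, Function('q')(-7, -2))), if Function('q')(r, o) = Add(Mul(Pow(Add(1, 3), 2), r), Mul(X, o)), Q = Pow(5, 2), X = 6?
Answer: -2376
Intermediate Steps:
Q = 25
Function('q')(r, o) = Add(Mul(6, o), Mul(16, r)) (Function('q')(r, o) = Add(Mul(Pow(Add(1, 3), 2), r), Mul(6, o)) = Add(Mul(Pow(4, 2), r), Mul(6, o)) = Add(Mul(16, r), Mul(6, o)) = Add(Mul(6, o), Mul(16, r)))
Mul(24, Add(Q, Function('q')(-7, -2))) = Mul(24, Add(25, Add(Mul(6, -2), Mul(16, -7)))) = Mul(24, Add(25, Add(-12, -112))) = Mul(24, Add(25, -124)) = Mul(24, -99) = -2376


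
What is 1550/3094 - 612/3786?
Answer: 331231/976157 ≈ 0.33932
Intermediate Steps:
1550/3094 - 612/3786 = 1550*(1/3094) - 612*1/3786 = 775/1547 - 102/631 = 331231/976157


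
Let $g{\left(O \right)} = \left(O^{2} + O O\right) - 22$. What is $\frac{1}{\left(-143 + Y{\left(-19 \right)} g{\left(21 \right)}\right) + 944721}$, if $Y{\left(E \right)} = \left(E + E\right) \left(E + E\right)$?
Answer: $\frac{1}{2186418} \approx 4.5737 \cdot 10^{-7}$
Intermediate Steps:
$g{\left(O \right)} = -22 + 2 O^{2}$ ($g{\left(O \right)} = \left(O^{2} + O^{2}\right) - 22 = 2 O^{2} - 22 = -22 + 2 O^{2}$)
$Y{\left(E \right)} = 4 E^{2}$ ($Y{\left(E \right)} = 2 E 2 E = 4 E^{2}$)
$\frac{1}{\left(-143 + Y{\left(-19 \right)} g{\left(21 \right)}\right) + 944721} = \frac{1}{\left(-143 + 4 \left(-19\right)^{2} \left(-22 + 2 \cdot 21^{2}\right)\right) + 944721} = \frac{1}{\left(-143 + 4 \cdot 361 \left(-22 + 2 \cdot 441\right)\right) + 944721} = \frac{1}{\left(-143 + 1444 \left(-22 + 882\right)\right) + 944721} = \frac{1}{\left(-143 + 1444 \cdot 860\right) + 944721} = \frac{1}{\left(-143 + 1241840\right) + 944721} = \frac{1}{1241697 + 944721} = \frac{1}{2186418}$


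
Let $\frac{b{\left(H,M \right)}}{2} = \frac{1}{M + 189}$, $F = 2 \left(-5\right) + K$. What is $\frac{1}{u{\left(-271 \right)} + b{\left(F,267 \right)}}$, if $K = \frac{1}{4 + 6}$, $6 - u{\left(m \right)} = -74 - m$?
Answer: $- \frac{228}{43547} \approx -0.0052357$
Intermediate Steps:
$u{\left(m \right)} = 80 + m$ ($u{\left(m \right)} = 6 - \left(-74 - m\right) = 6 + \left(74 + m\right) = 80 + m$)
$K = \frac{1}{10} \approx 0.1$
$F = - \frac{99}{10}$ ($F = 2 \left(-5\right) + \frac{1}{10} = -10 + \frac{1}{10} = - \frac{99}{10} \approx -9.9$)
$b{\left(H,M \right)} = \frac{2}{189 + M}$ ($b{\left(H,M \right)} = \frac{2}{M + 189} = \frac{2}{189 + M}$)
$\frac{1}{u{\left(-271 \right)} + b{\left(F,267 \right)}} = \frac{1}{\left(80 - 271\right) + \frac{2}{189 + 267}} = \frac{1}{-191 + \frac{2}{456}} = \frac{1}{-191 + 2 \cdot \frac{1}{456}} = \frac{1}{-191 + \frac{1}{228}} = \frac{1}{- \frac{43547}{228}} = - \frac{228}{43547}$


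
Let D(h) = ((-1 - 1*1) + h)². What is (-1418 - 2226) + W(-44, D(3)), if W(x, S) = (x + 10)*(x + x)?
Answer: -652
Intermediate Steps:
D(h) = (-2 + h)² (D(h) = ((-1 - 1) + h)² = (-2 + h)²)
W(x, S) = 2*x*(10 + x) (W(x, S) = (10 + x)*(2*x) = 2*x*(10 + x))
(-1418 - 2226) + W(-44, D(3)) = (-1418 - 2226) + 2*(-44)*(10 - 44) = -3644 + 2*(-44)*(-34) = -3644 + 2992 = -652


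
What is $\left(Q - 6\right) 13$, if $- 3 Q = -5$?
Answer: $- \frac{169}{3} \approx -56.333$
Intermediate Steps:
$Q = \frac{5}{3}$ ($Q = \left(- \frac{1}{3}\right) \left(-5\right) = \frac{5}{3} \approx 1.6667$)
$\left(Q - 6\right) 13 = \left(\frac{5}{3} - 6\right) 13 = \left(- \frac{13}{3}\right) 13 = - \frac{169}{3}$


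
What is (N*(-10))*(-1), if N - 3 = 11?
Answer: 140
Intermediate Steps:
N = 14 (N = 3 + 11 = 14)
(N*(-10))*(-1) = (14*(-10))*(-1) = -140*(-1) = 140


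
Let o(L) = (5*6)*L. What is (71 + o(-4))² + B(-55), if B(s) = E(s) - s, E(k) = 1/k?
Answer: 135079/55 ≈ 2456.0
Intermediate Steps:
o(L) = 30*L
B(s) = 1/s - s
(71 + o(-4))² + B(-55) = (71 + 30*(-4))² + (1/(-55) - 1*(-55)) = (71 - 120)² + (-1/55 + 55) = (-49)² + 3024/55 = 2401 + 3024/55 = 135079/55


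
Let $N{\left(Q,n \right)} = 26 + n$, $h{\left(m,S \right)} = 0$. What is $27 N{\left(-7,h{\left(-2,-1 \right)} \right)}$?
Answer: $702$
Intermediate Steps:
$27 N{\left(-7,h{\left(-2,-1 \right)} \right)} = 27 \left(26 + 0\right) = 27 \cdot 26 = 702$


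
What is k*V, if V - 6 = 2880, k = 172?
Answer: 496392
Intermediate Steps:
V = 2886 (V = 6 + 2880 = 2886)
k*V = 172*2886 = 496392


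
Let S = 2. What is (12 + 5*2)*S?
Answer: 44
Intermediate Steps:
(12 + 5*2)*S = (12 + 5*2)*2 = (12 + 10)*2 = 22*2 = 44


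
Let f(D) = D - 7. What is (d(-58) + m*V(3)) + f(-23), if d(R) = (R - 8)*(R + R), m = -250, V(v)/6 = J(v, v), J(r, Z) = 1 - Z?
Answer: 10626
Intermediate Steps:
f(D) = -7 + D
V(v) = 6 - 6*v (V(v) = 6*(1 - v) = 6 - 6*v)
d(R) = 2*R*(-8 + R) (d(R) = (-8 + R)*(2*R) = 2*R*(-8 + R))
(d(-58) + m*V(3)) + f(-23) = (2*(-58)*(-8 - 58) - 250*(6 - 6*3)) + (-7 - 23) = (2*(-58)*(-66) - 250*(6 - 18)) - 30 = (7656 - 250*(-12)) - 30 = (7656 + 3000) - 30 = 10656 - 30 = 10626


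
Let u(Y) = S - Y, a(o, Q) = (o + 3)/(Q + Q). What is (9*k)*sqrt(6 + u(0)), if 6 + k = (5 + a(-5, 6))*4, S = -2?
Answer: 240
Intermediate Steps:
a(o, Q) = (3 + o)/(2*Q) (a(o, Q) = (3 + o)/((2*Q)) = (3 + o)*(1/(2*Q)) = (3 + o)/(2*Q))
k = 40/3 (k = -6 + (5 + (1/2)*(3 - 5)/6)*4 = -6 + (5 + (1/2)*(1/6)*(-2))*4 = -6 + (5 - 1/6)*4 = -6 + (29/6)*4 = -6 + 58/3 = 40/3 ≈ 13.333)
u(Y) = -2 - Y
(9*k)*sqrt(6 + u(0)) = (9*(40/3))*sqrt(6 + (-2 - 1*0)) = 120*sqrt(6 + (-2 + 0)) = 120*sqrt(6 - 2) = 120*sqrt(4) = 120*2 = 240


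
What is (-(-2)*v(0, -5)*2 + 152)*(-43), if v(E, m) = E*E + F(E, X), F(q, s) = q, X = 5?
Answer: -6536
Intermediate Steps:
v(E, m) = E + E² (v(E, m) = E*E + E = E² + E = E + E²)
(-(-2)*v(0, -5)*2 + 152)*(-43) = (-(-2)*0*(1 + 0)*2 + 152)*(-43) = (-(-2)*0*1*2 + 152)*(-43) = (-(-2)*0*2 + 152)*(-43) = (-2*0*2 + 152)*(-43) = (0*2 + 152)*(-43) = (0 + 152)*(-43) = 152*(-43) = -6536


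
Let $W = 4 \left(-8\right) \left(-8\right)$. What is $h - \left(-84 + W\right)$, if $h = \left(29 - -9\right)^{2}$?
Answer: $1272$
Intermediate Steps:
$W = 256$ ($W = \left(-32\right) \left(-8\right) = 256$)
$h = 1444$ ($h = \left(29 + 9\right)^{2} = 38^{2} = 1444$)
$h - \left(-84 + W\right) = 1444 + \left(\left(-4 + 88\right) - 256\right) = 1444 + \left(84 - 256\right) = 1444 - 172 = 1272$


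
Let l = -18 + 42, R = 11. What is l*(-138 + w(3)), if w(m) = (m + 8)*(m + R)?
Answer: 384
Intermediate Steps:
w(m) = (8 + m)*(11 + m) (w(m) = (m + 8)*(m + 11) = (8 + m)*(11 + m))
l = 24
l*(-138 + w(3)) = 24*(-138 + (88 + 3² + 19*3)) = 24*(-138 + (88 + 9 + 57)) = 24*(-138 + 154) = 24*16 = 384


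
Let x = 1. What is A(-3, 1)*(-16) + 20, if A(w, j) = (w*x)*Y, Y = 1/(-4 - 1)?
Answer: 52/5 ≈ 10.400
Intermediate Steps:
Y = -⅕ (Y = 1/(-5) = -⅕ ≈ -0.20000)
A(w, j) = -w/5 (A(w, j) = (w*1)*(-⅕) = w*(-⅕) = -w/5)
A(-3, 1)*(-16) + 20 = -⅕*(-3)*(-16) + 20 = (⅗)*(-16) + 20 = -48/5 + 20 = 52/5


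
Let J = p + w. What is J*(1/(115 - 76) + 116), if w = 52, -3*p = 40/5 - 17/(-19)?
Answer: 972875/171 ≈ 5689.3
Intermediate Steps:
p = -169/57 (p = -(40/5 - 17/(-19))/3 = -(40*(⅕) - 17*(-1/19))/3 = -(8 + 17/19)/3 = -⅓*169/19 = -169/57 ≈ -2.9649)
J = 2795/57 (J = -169/57 + 52 = 2795/57 ≈ 49.035)
J*(1/(115 - 76) + 116) = 2795*(1/(115 - 76) + 116)/57 = 2795*(1/39 + 116)/57 = (2795/57)*(4525/39) = 972875/171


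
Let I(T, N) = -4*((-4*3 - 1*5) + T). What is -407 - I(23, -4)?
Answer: -383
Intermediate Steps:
I(T, N) = 68 - 4*T (I(T, N) = -4*((-12 - 5) + T) = -4*(-17 + T) = 68 - 4*T)
-407 - I(23, -4) = -407 - (68 - 4*23) = -407 - (68 - 92) = -407 - 1*(-24) = -407 + 24 = -383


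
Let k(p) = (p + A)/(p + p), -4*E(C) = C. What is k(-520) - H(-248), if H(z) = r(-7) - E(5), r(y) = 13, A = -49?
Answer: -14251/1040 ≈ -13.703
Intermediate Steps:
E(C) = -C/4
H(z) = 57/4 (H(z) = 13 - (-1)*5/4 = 13 - 1*(-5/4) = 13 + 5/4 = 57/4)
k(p) = (-49 + p)/(2*p) (k(p) = (p - 49)/(p + p) = (-49 + p)/((2*p)) = (-49 + p)*(1/(2*p)) = (-49 + p)/(2*p))
k(-520) - H(-248) = (1/2)*(-49 - 520)/(-520) - 1*57/4 = (1/2)*(-1/520)*(-569) - 57/4 = 569/1040 - 57/4 = -14251/1040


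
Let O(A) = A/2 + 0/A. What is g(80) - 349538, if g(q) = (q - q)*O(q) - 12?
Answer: -349550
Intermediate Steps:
O(A) = A/2 (O(A) = A*(½) + 0 = A/2 + 0 = A/2)
g(q) = -12 (g(q) = (q - q)*(q/2) - 12 = 0*(q/2) - 12 = 0 - 12 = -12)
g(80) - 349538 = -12 - 349538 = -349550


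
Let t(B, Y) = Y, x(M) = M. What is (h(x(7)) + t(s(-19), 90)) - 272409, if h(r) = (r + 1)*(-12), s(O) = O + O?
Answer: -272415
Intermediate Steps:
s(O) = 2*O
h(r) = -12 - 12*r (h(r) = (1 + r)*(-12) = -12 - 12*r)
(h(x(7)) + t(s(-19), 90)) - 272409 = ((-12 - 12*7) + 90) - 272409 = ((-12 - 84) + 90) - 272409 = (-96 + 90) - 272409 = -6 - 272409 = -272415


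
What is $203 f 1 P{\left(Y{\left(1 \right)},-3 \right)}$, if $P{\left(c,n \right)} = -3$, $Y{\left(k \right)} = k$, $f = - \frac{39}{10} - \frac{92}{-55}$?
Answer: $\frac{29841}{22} \approx 1356.4$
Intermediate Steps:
$f = - \frac{49}{22}$ ($f = \left(-39\right) \frac{1}{10} - - \frac{92}{55} = - \frac{39}{10} + \frac{92}{55} = - \frac{49}{22} \approx -2.2273$)
$203 f 1 P{\left(Y{\left(1 \right)},-3 \right)} = 203 \left(- \frac{49}{22}\right) 1 \left(-3\right) = \left(- \frac{9947}{22}\right) \left(-3\right) = \frac{29841}{22}$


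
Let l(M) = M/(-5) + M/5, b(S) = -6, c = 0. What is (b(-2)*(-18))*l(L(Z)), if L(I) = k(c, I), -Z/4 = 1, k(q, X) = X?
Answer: 0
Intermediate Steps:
Z = -4 (Z = -4*1 = -4)
L(I) = I
l(M) = 0 (l(M) = M*(-⅕) + M*(⅕) = -M/5 + M/5 = 0)
(b(-2)*(-18))*l(L(Z)) = -6*(-18)*0 = 108*0 = 0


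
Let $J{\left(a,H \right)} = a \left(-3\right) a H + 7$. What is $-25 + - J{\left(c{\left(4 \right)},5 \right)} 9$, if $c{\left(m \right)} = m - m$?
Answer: $-88$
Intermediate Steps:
$c{\left(m \right)} = 0$
$J{\left(a,H \right)} = 7 - 3 H a^{2}$ ($J{\left(a,H \right)} = - 3 a a H + 7 = - 3 a^{2} H + 7 = - 3 H a^{2} + 7 = 7 - 3 H a^{2}$)
$-25 + - J{\left(c{\left(4 \right)},5 \right)} 9 = -25 + - (7 - 15 \cdot 0^{2}) 9 = -25 + - (7 - 15 \cdot 0) 9 = -25 + - (7 + 0) 9 = -25 + \left(-1\right) 7 \cdot 9 = -25 - 63 = -88$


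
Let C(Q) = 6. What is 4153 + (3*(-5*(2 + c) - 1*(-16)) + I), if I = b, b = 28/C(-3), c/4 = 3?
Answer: 11987/3 ≈ 3995.7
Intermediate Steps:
c = 12 (c = 4*3 = 12)
b = 14/3 (b = 28/6 = 28*(⅙) = 14/3 ≈ 4.6667)
I = 14/3 ≈ 4.6667
4153 + (3*(-5*(2 + c) - 1*(-16)) + I) = 4153 + (3*(-5*(2 + 12) - 1*(-16)) + 14/3) = 4153 + (3*(-5*14 + 16) + 14/3) = 4153 + (3*(-70 + 16) + 14/3) = 4153 + (3*(-54) + 14/3) = 4153 + (-162 + 14/3) = 4153 - 472/3 = 11987/3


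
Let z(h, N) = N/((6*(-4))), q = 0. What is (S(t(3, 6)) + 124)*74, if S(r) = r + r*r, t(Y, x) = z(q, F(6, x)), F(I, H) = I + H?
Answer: 18315/2 ≈ 9157.5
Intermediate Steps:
F(I, H) = H + I
z(h, N) = -N/24 (z(h, N) = N/(-24) = N*(-1/24) = -N/24)
t(Y, x) = -¼ - x/24 (t(Y, x) = -(x + 6)/24 = -(6 + x)/24 = -¼ - x/24)
S(r) = r + r²
(S(t(3, 6)) + 124)*74 = ((-¼ - 1/24*6)*(1 + (-¼ - 1/24*6)) + 124)*74 = ((-¼ - ¼)*(1 + (-¼ - ¼)) + 124)*74 = (-(1 - ½)/2 + 124)*74 = (-½*½ + 124)*74 = (-¼ + 124)*74 = (495/4)*74 = 18315/2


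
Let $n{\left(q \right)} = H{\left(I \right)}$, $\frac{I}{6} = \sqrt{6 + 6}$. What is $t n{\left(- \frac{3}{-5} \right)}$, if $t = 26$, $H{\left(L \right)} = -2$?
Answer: $-52$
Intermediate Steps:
$I = 12 \sqrt{3}$ ($I = 6 \sqrt{6 + 6} = 6 \sqrt{12} = 6 \cdot 2 \sqrt{3} = 12 \sqrt{3} \approx 20.785$)
$n{\left(q \right)} = -2$
$t n{\left(- \frac{3}{-5} \right)} = 26 \left(-2\right) = -52$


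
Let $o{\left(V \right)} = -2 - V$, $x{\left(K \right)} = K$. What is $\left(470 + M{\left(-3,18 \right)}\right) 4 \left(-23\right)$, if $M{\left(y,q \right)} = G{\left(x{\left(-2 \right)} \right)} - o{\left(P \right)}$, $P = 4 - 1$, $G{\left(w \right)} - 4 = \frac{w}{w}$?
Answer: $-44160$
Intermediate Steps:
$G{\left(w \right)} = 5$ ($G{\left(w \right)} = 4 + \frac{w}{w} = 4 + 1 = 5$)
$P = 3$ ($P = 4 - 1 = 3$)
$M{\left(y,q \right)} = 10$ ($M{\left(y,q \right)} = 5 - \left(-2 - 3\right) = 5 - -5 = 5 + 5 = 10$)
$\left(470 + M{\left(-3,18 \right)}\right) 4 \left(-23\right) = \left(470 + 10\right) 4 \left(-23\right) = 480 \left(-92\right) = -44160$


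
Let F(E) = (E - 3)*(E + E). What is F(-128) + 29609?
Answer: 63145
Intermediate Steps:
F(E) = 2*E*(-3 + E) (F(E) = (-3 + E)*(2*E) = 2*E*(-3 + E))
F(-128) + 29609 = 2*(-128)*(-3 - 128) + 29609 = 2*(-128)*(-131) + 29609 = 33536 + 29609 = 63145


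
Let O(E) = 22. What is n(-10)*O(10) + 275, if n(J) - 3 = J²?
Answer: 2541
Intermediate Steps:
n(J) = 3 + J²
n(-10)*O(10) + 275 = (3 + (-10)²)*22 + 275 = (3 + 100)*22 + 275 = 103*22 + 275 = 2266 + 275 = 2541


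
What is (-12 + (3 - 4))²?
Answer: 169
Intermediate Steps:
(-12 + (3 - 4))² = (-12 - 1)² = (-13)² = 169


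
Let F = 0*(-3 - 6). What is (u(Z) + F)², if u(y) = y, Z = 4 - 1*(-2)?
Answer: 36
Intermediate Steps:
Z = 6 (Z = 4 + 2 = 6)
F = 0 (F = 0*(-9) = 0)
(u(Z) + F)² = (6 + 0)² = 6² = 36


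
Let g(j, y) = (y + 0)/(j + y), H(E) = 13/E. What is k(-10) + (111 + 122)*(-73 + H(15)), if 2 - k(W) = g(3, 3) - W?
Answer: -504467/30 ≈ -16816.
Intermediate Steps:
g(j, y) = y/(j + y)
k(W) = 3/2 + W (k(W) = 2 - (3/(3 + 3) - W) = 2 - (3/6 - W) = 2 - (3*(1/6) - W) = 2 - (1/2 - W) = 2 + (-1/2 + W) = 3/2 + W)
k(-10) + (111 + 122)*(-73 + H(15)) = (3/2 - 10) + (111 + 122)*(-73 + 13/15) = -17/2 + 233*(-73 + 13*(1/15)) = -17/2 + 233*(-73 + 13/15) = -17/2 + 233*(-1082/15) = -17/2 - 252106/15 = -504467/30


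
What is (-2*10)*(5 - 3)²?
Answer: -80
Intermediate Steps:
(-2*10)*(5 - 3)² = -20*2² = -20*4 = -80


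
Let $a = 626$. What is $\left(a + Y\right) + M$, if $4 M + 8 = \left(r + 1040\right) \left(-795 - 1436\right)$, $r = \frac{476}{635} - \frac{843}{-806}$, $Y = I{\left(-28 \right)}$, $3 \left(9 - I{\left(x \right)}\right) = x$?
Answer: $- \frac{3564771677693}{6141720} \approx -5.8042 \cdot 10^{5}$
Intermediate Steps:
$I{\left(x \right)} = 9 - \frac{x}{3}$
$Y = \frac{55}{3}$ ($Y = 9 - - \frac{28}{3} = 9 + \frac{28}{3} = \frac{55}{3} \approx 18.333$)
$r = \frac{918961}{511810}$ ($r = 476 \cdot \frac{1}{635} - - \frac{843}{806} = \frac{476}{635} + \frac{843}{806} = \frac{918961}{511810} \approx 1.7955$)
$M = - \frac{1189576330871}{2047240}$ ($M = -2 + \frac{\left(\frac{918961}{511810} + 1040\right) \left(-795 - 1436\right)}{4} = -2 + \frac{\frac{533201361}{511810} \left(-2231\right)}{4} = -2 + \frac{1}{4} \left(- \frac{1189572236391}{511810}\right) = -2 - \frac{1189572236391}{2047240} = - \frac{1189576330871}{2047240} \approx -5.8106 \cdot 10^{5}$)
$\left(a + Y\right) + M = \left(626 + \frac{55}{3}\right) - \frac{1189576330871}{2047240} = \frac{1933}{3} - \frac{1189576330871}{2047240} = - \frac{3564771677693}{6141720}$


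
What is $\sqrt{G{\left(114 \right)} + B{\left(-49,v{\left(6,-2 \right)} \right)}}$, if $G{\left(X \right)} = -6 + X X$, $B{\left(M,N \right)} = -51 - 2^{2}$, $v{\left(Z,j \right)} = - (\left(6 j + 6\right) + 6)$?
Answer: $\sqrt{12935} \approx 113.73$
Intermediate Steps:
$v{\left(Z,j \right)} = -12 - 6 j$ ($v{\left(Z,j \right)} = - (\left(6 + 6 j\right) + 6) = - (12 + 6 j) = -12 - 6 j$)
$B{\left(M,N \right)} = -55$ ($B{\left(M,N \right)} = -51 - 4 = -55$)
$G{\left(X \right)} = -6 + X^{2}$
$\sqrt{G{\left(114 \right)} + B{\left(-49,v{\left(6,-2 \right)} \right)}} = \sqrt{\left(-6 + 114^{2}\right) - 55} = \sqrt{\left(-6 + 12996\right) - 55} = \sqrt{12990 - 55} = \sqrt{12935}$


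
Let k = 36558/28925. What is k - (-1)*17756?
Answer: 513628858/28925 ≈ 17757.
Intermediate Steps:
k = 36558/28925 (k = 36558*(1/28925) = 36558/28925 ≈ 1.2639)
k - (-1)*17756 = 36558/28925 - (-1)*17756 = 36558/28925 - 1*(-17756) = 36558/28925 + 17756 = 513628858/28925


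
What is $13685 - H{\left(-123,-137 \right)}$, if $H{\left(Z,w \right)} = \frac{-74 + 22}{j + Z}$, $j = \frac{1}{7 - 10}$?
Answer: $\frac{2531647}{185} \approx 13685.0$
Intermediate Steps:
$j = - \frac{1}{3}$ ($j = \frac{1}{-3} = - \frac{1}{3} \approx -0.33333$)
$H{\left(Z,w \right)} = - \frac{52}{- \frac{1}{3} + Z}$ ($H{\left(Z,w \right)} = \frac{-74 + 22}{- \frac{1}{3} + Z} = - \frac{52}{- \frac{1}{3} + Z}$)
$13685 - H{\left(-123,-137 \right)} = 13685 - - \frac{156}{-1 + 3 \left(-123\right)} = 13685 - - \frac{156}{-1 - 369} = 13685 - - \frac{156}{-370} = 13685 - \left(-156\right) \left(- \frac{1}{370}\right) = 13685 - \frac{78}{185} = \frac{2531647}{185}$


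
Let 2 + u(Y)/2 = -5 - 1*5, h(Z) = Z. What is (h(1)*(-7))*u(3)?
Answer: 168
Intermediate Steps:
u(Y) = -24 (u(Y) = -4 + 2*(-5 - 1*5) = -4 + 2*(-5 - 5) = -4 + 2*(-10) = -4 - 20 = -24)
(h(1)*(-7))*u(3) = (1*(-7))*(-24) = -7*(-24) = 168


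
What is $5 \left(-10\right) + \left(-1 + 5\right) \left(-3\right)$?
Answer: $-62$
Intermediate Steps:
$5 \left(-10\right) + \left(-1 + 5\right) \left(-3\right) = -50 + 4 \left(-3\right) = -50 - 12 = -62$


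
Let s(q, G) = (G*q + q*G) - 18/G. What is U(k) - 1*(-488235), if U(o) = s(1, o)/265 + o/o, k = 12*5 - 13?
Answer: 1216196756/2491 ≈ 4.8824e+5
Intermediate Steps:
s(q, G) = -18/G + 2*G*q (s(q, G) = (G*q + G*q) - 18/G = 2*G*q - 18/G = -18/G + 2*G*q)
k = 47 (k = 60 - 13 = 47)
U(o) = 1 - 18/(265*o) + 2*o/265 (U(o) = (-18/o + 2*o*1)/265 + o/o = (-18/o + 2*o)*(1/265) + 1 = (-18/(265*o) + 2*o/265) + 1 = 1 - 18/(265*o) + 2*o/265)
U(k) - 1*(-488235) = (1 - 18/265/47 + (2/265)*47) - 1*(-488235) = (1 - 18/265*1/47 + 94/265) + 488235 = (1 - 18/12455 + 94/265) + 488235 = 3371/2491 + 488235 = 1216196756/2491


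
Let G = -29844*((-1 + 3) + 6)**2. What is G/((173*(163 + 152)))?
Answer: -212224/6055 ≈ -35.049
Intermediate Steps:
G = -1910016 (G = -29844*(2 + 6)**2 = -29844*8**2 = -29844*64 = -1910016)
G/((173*(163 + 152))) = -1910016*1/(173*(163 + 152)) = -1910016/(173*315) = -1910016/54495 = -1910016*1/54495 = -212224/6055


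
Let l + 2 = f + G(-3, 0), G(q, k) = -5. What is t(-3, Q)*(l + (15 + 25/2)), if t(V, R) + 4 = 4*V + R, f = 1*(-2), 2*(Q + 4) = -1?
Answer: -1517/4 ≈ -379.25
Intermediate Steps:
Q = -9/2 (Q = -4 + (½)*(-1) = -4 - ½ = -9/2 ≈ -4.5000)
f = -2
t(V, R) = -4 + R + 4*V (t(V, R) = -4 + (4*V + R) = -4 + (R + 4*V) = -4 + R + 4*V)
l = -9 (l = -2 + (-2 - 5) = -2 - 7 = -9)
t(-3, Q)*(l + (15 + 25/2)) = (-4 - 9/2 + 4*(-3))*(-9 + (15 + 25/2)) = (-4 - 9/2 - 12)*(-9 + (15 + 25*(½))) = -41*(-9 + (15 + 25/2))/2 = -41*(-9 + 55/2)/2 = -41/2*37/2 = -1517/4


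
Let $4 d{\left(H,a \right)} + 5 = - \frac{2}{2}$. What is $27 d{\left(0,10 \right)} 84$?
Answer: $-3402$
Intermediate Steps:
$d{\left(H,a \right)} = - \frac{3}{2}$ ($d{\left(H,a \right)} = - \frac{5}{4} + \frac{\left(-2\right) \frac{1}{2}}{4} = - \frac{5}{4} + \frac{1}{4} \left(-1\right) = - \frac{5}{4} - \frac{1}{4} = - \frac{3}{2}$)
$27 d{\left(0,10 \right)} 84 = 27 \left(- \frac{3}{2}\right) 84 = \left(- \frac{81}{2}\right) 84 = -3402$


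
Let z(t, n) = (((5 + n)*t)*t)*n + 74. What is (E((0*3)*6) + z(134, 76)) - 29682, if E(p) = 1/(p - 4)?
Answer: 442030111/4 ≈ 1.1051e+8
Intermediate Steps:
z(t, n) = 74 + n*t²*(5 + n) (z(t, n) = ((t*(5 + n))*t)*n + 74 = (t²*(5 + n))*n + 74 = n*t²*(5 + n) + 74 = 74 + n*t²*(5 + n))
E(p) = 1/(-4 + p)
(E((0*3)*6) + z(134, 76)) - 29682 = (1/(-4 + (0*3)*6) + (74 + 76²*134² + 5*76*134²)) - 29682 = (1/(-4 + 0*6) + (74 + 5776*17956 + 5*76*17956)) - 29682 = (1/(-4 + 0) + (74 + 103713856 + 6823280)) - 29682 = (1/(-4) + 110537210) - 29682 = (-¼ + 110537210) - 29682 = 442148839/4 - 29682 = 442030111/4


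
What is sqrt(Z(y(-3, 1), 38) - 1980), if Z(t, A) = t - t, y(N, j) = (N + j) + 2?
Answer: 6*I*sqrt(55) ≈ 44.497*I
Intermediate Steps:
y(N, j) = 2 + N + j
Z(t, A) = 0
sqrt(Z(y(-3, 1), 38) - 1980) = sqrt(0 - 1980) = sqrt(-1980) = 6*I*sqrt(55)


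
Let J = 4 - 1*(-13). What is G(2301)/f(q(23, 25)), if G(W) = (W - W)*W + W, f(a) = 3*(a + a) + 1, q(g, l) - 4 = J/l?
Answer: 57525/727 ≈ 79.127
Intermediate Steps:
J = 17 (J = 4 + 13 = 17)
q(g, l) = 4 + 17/l
f(a) = 1 + 6*a (f(a) = 3*(2*a) + 1 = 6*a + 1 = 1 + 6*a)
G(W) = W (G(W) = 0*W + W = 0 + W = W)
G(2301)/f(q(23, 25)) = 2301/(1 + 6*(4 + 17/25)) = 2301/(1 + 6*(117/25)) = 2301/(1 + 702/25) = 2301/(727/25) = 2301*(25/727) = 57525/727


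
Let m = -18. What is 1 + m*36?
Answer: -647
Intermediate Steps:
1 + m*36 = 1 - 18*36 = 1 - 648 = -647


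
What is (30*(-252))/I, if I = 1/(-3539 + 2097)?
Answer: 10901520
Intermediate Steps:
I = -1/1442 (I = 1/(-1442) = -1/1442 ≈ -0.00069348)
(30*(-252))/I = (30*(-252))/(-1/1442) = -7560*(-1442) = 10901520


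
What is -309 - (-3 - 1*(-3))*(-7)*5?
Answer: -309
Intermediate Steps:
-309 - (-3 - 1*(-3))*(-7)*5 = -309 - (-3 + 3)*(-7)*5 = -309 - 0*(-7)*5 = -309 - 0*5 = -309 - 1*0 = -309 + 0 = -309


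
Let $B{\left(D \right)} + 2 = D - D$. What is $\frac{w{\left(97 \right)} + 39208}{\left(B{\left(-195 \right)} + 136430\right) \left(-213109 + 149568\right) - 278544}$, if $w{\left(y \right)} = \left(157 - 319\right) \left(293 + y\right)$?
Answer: $\frac{5993}{2167262523} \approx 2.7652 \cdot 10^{-6}$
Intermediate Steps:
$B{\left(D \right)} = -2$ ($B{\left(D \right)} = -2 + \left(D - D\right) = -2 + 0 = -2$)
$w{\left(y \right)} = -47466 - 162 y$ ($w{\left(y \right)} = - 162 \left(293 + y\right) = -47466 - 162 y$)
$\frac{w{\left(97 \right)} + 39208}{\left(B{\left(-195 \right)} + 136430\right) \left(-213109 + 149568\right) - 278544} = \frac{\left(-47466 - 15714\right) + 39208}{\left(-2 + 136430\right) \left(-213109 + 149568\right) - 278544} = \frac{\left(-47466 - 15714\right) + 39208}{136428 \left(-63541\right) - 278544} = \frac{-63180 + 39208}{-8668771548 - 278544} = - \frac{23972}{-8669050092} = \left(-23972\right) \left(- \frac{1}{8669050092}\right) = \frac{5993}{2167262523}$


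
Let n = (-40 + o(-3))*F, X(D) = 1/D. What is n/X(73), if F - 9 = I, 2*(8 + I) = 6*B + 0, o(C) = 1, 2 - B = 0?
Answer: -19929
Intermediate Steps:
B = 2 (B = 2 - 1*0 = 2 + 0 = 2)
I = -2 (I = -8 + (6*2 + 0)/2 = -8 + (12 + 0)/2 = -8 + (½)*12 = -8 + 6 = -2)
F = 7 (F = 9 - 2 = 7)
n = -273 (n = (-40 + 1)*7 = -39*7 = -273)
n/X(73) = -273/(1/73) = -273/1/73 = -273*73 = -19929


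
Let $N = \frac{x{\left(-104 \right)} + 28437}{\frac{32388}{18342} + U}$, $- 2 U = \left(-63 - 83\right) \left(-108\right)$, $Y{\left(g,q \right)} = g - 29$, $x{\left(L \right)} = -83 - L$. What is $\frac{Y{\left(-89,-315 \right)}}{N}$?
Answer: $\frac{45860110}{1403163} \approx 32.683$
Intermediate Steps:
$Y{\left(g,q \right)} = -29 + g$ ($Y{\left(g,q \right)} = g - 29 = -29 + g$)
$U = -7884$ ($U = - \frac{\left(-63 - 83\right) \left(-108\right)}{2} = - \frac{\left(-146\right) \left(-108\right)}{2} = \left(- \frac{1}{2}\right) 15768 = -7884$)
$N = - \frac{1403163}{388645}$ ($N = \frac{\left(-83 - -104\right) + 28437}{\frac{32388}{18342} - 7884} = \frac{\left(-83 + 104\right) + 28437}{32388 \cdot \frac{1}{18342} - 7884} = \frac{21 + 28437}{\frac{5398}{3057} - 7884} = \frac{28458}{- \frac{24095990}{3057}} = 28458 \left(- \frac{3057}{24095990}\right) = - \frac{1403163}{388645} \approx -3.6104$)
$\frac{Y{\left(-89,-315 \right)}}{N} = \frac{-29 - 89}{- \frac{1403163}{388645}} = \left(-118\right) \left(- \frac{388645}{1403163}\right) = \frac{45860110}{1403163}$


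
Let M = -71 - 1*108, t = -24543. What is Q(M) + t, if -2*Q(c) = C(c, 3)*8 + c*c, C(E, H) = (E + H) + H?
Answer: -79743/2 ≈ -39872.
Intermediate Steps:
C(E, H) = E + 2*H
M = -179 (M = -71 - 108 = -179)
Q(c) = -24 - 4*c - c²/2 (Q(c) = -((c + 2*3)*8 + c*c)/2 = -((c + 6)*8 + c²)/2 = -((6 + c)*8 + c²)/2 = -((48 + 8*c) + c²)/2 = -(48 + c² + 8*c)/2 = -24 - 4*c - c²/2)
Q(M) + t = (-24 - 4*(-179) - ½*(-179)²) - 24543 = (-24 + 716 - ½*32041) - 24543 = (-24 + 716 - 32041/2) - 24543 = -30657/2 - 24543 = -79743/2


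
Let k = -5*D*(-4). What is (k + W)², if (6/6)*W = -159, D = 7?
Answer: 361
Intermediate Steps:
W = -159
k = 140 (k = -5*7*(-4) = -35*(-4) = 140)
(k + W)² = (140 - 159)² = (-19)² = 361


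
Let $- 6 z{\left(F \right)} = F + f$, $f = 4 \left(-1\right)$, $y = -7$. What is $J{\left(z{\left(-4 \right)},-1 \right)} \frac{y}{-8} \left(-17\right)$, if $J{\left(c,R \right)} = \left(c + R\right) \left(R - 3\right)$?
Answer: $\frac{119}{6} \approx 19.833$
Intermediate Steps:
$f = -4$
$z{\left(F \right)} = \frac{2}{3} - \frac{F}{6}$ ($z{\left(F \right)} = - \frac{F - 4}{6} = - \frac{-4 + F}{6} = \frac{2}{3} - \frac{F}{6}$)
$J{\left(c,R \right)} = \left(-3 + R\right) \left(R + c\right)$ ($J{\left(c,R \right)} = \left(R + c\right) \left(-3 + R\right) = \left(-3 + R\right) \left(R + c\right)$)
$J{\left(z{\left(-4 \right)},-1 \right)} \frac{y}{-8} \left(-17\right) = \left(\left(-1\right)^{2} - -3 - 3 \left(\frac{2}{3} - - \frac{2}{3}\right) - \left(\frac{2}{3} - - \frac{2}{3}\right)\right) \left(- \frac{7}{-8}\right) \left(-17\right) = \left(1 + 3 - 3 \left(\frac{2}{3} + \frac{2}{3}\right) - \left(\frac{2}{3} + \frac{2}{3}\right)\right) \left(\left(-7\right) \left(- \frac{1}{8}\right)\right) \left(-17\right) = \left(1 + 3 - 4 - \frac{4}{3}\right) \frac{7}{8} \left(-17\right) = \left(- \frac{4}{3}\right) \frac{7}{8} \left(-17\right) = \left(- \frac{7}{6}\right) \left(-17\right) = \frac{119}{6}$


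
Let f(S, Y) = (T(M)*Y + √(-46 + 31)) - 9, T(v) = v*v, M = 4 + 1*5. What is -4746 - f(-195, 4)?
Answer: -5061 - I*√15 ≈ -5061.0 - 3.873*I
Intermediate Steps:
M = 9 (M = 4 + 5 = 9)
T(v) = v²
f(S, Y) = -9 + 81*Y + I*√15 (f(S, Y) = (9²*Y + √(-46 + 31)) - 9 = (81*Y + √(-15)) - 9 = (81*Y + I*√15) - 9 = -9 + 81*Y + I*√15)
-4746 - f(-195, 4) = -4746 - (-9 + 81*4 + I*√15) = -4746 - (-9 + 324 + I*√15) = -4746 - (315 + I*√15) = -4746 + (-315 - I*√15) = -5061 - I*√15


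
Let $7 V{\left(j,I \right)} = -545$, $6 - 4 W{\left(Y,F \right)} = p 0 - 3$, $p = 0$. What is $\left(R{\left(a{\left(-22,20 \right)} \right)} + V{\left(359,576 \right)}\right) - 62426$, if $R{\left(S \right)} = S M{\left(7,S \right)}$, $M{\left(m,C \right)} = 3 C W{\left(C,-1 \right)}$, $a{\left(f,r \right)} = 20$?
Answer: $- \frac{418627}{7} \approx -59804.0$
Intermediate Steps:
$W{\left(Y,F \right)} = \frac{9}{4}$ ($W{\left(Y,F \right)} = \frac{3}{2} - \frac{0 \cdot 0 - 3}{4} = \frac{3}{2} - \frac{0 - 3}{4} = \frac{3}{2} - - \frac{3}{4} = \frac{3}{2} + \frac{3}{4} = \frac{9}{4}$)
$M{\left(m,C \right)} = \frac{27 C}{4}$ ($M{\left(m,C \right)} = 3 C \frac{9}{4} = \frac{27 C}{4}$)
$R{\left(S \right)} = \frac{27 S^{2}}{4}$ ($R{\left(S \right)} = S \frac{27 S}{4} = \frac{27 S^{2}}{4}$)
$V{\left(j,I \right)} = - \frac{545}{7}$ ($V{\left(j,I \right)} = \frac{1}{7} \left(-545\right) = - \frac{545}{7}$)
$\left(R{\left(a{\left(-22,20 \right)} \right)} + V{\left(359,576 \right)}\right) - 62426 = \left(\frac{27 \cdot 20^{2}}{4} - \frac{545}{7}\right) - 62426 = \left(\frac{27}{4} \cdot 400 - \frac{545}{7}\right) - 62426 = \left(2700 - \frac{545}{7}\right) - 62426 = \frac{18355}{7} - 62426 = - \frac{418627}{7}$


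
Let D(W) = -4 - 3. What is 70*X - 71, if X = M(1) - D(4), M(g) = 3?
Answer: 629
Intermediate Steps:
D(W) = -7
X = 10 (X = 3 - 1*(-7) = 3 + 7 = 10)
70*X - 71 = 70*10 - 71 = 700 - 71 = 629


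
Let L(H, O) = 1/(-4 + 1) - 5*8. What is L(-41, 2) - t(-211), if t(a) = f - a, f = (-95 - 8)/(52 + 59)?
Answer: -9265/37 ≈ -250.41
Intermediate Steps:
f = -103/111 ≈ -0.92793
t(a) = -103/111 - a
L(H, O) = -121/3 (L(H, O) = 1/(-3) - 40 = -1/3 - 40 = -121/3)
L(-41, 2) - t(-211) = -121/3 - (-103/111 - 1*(-211)) = -121/3 - (-103/111 + 211) = -121/3 - 1*23318/111 = -121/3 - 23318/111 = -9265/37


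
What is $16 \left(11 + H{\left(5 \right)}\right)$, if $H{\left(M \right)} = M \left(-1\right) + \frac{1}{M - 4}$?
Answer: $112$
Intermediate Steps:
$H{\left(M \right)} = \frac{1}{-4 + M} - M$ ($H{\left(M \right)} = - M + \frac{1}{-4 + M} = \frac{1}{-4 + M} - M$)
$16 \left(11 + H{\left(5 \right)}\right) = 16 \left(11 + \frac{1 - 5^{2} + 4 \cdot 5}{-4 + 5}\right) = 16 \left(11 + \frac{1 - 25 + 20}{1}\right) = 16 \left(11 + 1 \left(1 - 25 + 20\right)\right) = 16 \left(11 + 1 \left(-4\right)\right) = 16 \left(11 - 4\right) = 16 \cdot 7 = 112$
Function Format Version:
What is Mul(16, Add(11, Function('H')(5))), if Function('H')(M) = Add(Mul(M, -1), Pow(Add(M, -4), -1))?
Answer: 112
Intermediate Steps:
Function('H')(M) = Add(Pow(Add(-4, M), -1), Mul(-1, M)) (Function('H')(M) = Add(Mul(-1, M), Pow(Add(-4, M), -1)) = Add(Pow(Add(-4, M), -1), Mul(-1, M)))
Mul(16, Add(11, Function('H')(5))) = Mul(16, Add(11, Mul(Pow(Add(-4, 5), -1), Add(1, Mul(-1, Pow(5, 2)), Mul(4, 5))))) = Mul(16, Add(11, Mul(Pow(1, -1), Add(1, Mul(-1, 25), 20)))) = Mul(16, Add(11, Mul(1, Add(1, -25, 20)))) = Mul(16, Add(11, Mul(1, -4))) = Mul(16, Add(11, -4)) = Mul(16, 7) = 112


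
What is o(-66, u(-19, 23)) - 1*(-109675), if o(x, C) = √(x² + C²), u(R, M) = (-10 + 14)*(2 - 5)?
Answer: 109675 + 30*√5 ≈ 1.0974e+5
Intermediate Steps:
u(R, M) = -12 (u(R, M) = 4*(-3) = -12)
o(x, C) = √(C² + x²)
o(-66, u(-19, 23)) - 1*(-109675) = √((-12)² + (-66)²) - 1*(-109675) = √(144 + 4356) + 109675 = √4500 + 109675 = 30*√5 + 109675 = 109675 + 30*√5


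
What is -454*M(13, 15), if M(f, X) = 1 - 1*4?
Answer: 1362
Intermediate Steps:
M(f, X) = -3 (M(f, X) = 1 - 4 = -3)
-454*M(13, 15) = -454*(-3) = 1362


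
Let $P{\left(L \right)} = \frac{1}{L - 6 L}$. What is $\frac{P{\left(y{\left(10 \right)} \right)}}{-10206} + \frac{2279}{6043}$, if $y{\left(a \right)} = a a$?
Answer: $\frac{11629743043}{30837429000} \approx 0.37713$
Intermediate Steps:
$y{\left(a \right)} = a^{2}$
$P{\left(L \right)} = - \frac{1}{5 L}$ ($P{\left(L \right)} = \frac{1}{\left(-5\right) L} = - \frac{1}{5 L}$)
$\frac{P{\left(y{\left(10 \right)} \right)}}{-10206} + \frac{2279}{6043} = \frac{\left(- \frac{1}{5}\right) \frac{1}{10^{2}}}{-10206} + \frac{2279}{6043} = - \frac{1}{5 \cdot 100} \left(- \frac{1}{10206}\right) + 2279 \cdot \frac{1}{6043} = \left(- \frac{1}{5}\right) \frac{1}{100} \left(- \frac{1}{10206}\right) + \frac{2279}{6043} = \left(- \frac{1}{500}\right) \left(- \frac{1}{10206}\right) + \frac{2279}{6043} = \frac{1}{5103000} + \frac{2279}{6043} = \frac{11629743043}{30837429000}$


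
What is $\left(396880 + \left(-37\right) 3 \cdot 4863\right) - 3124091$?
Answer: $-3267004$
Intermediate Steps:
$\left(396880 + \left(-37\right) 3 \cdot 4863\right) - 3124091 = \left(396880 - 539793\right) - 3124091 = -142913 - 3124091 = -3267004$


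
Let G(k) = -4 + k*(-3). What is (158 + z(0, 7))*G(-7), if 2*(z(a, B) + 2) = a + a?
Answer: 2652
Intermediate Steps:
G(k) = -4 - 3*k
z(a, B) = -2 + a (z(a, B) = -2 + (a + a)/2 = -2 + (2*a)/2 = -2 + a)
(158 + z(0, 7))*G(-7) = (158 + (-2 + 0))*(-4 - 3*(-7)) = (158 - 2)*(-4 + 21) = 156*17 = 2652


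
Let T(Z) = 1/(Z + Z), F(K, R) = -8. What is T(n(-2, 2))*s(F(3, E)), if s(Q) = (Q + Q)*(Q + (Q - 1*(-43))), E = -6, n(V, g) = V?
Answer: 108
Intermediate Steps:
T(Z) = 1/(2*Z)
s(Q) = 2*Q*(43 + 2*Q) (s(Q) = (2*Q)*(Q + (Q + 43)) = (2*Q)*(Q + (43 + Q)) = (2*Q)*(43 + 2*Q) = 2*Q*(43 + 2*Q))
T(n(-2, 2))*s(F(3, E)) = ((1/2)/(-2))*(2*(-8)*(43 + 2*(-8))) = ((1/2)*(-1/2))*(2*(-8)*(43 - 16)) = -(-8)*27/2 = -1/4*(-432) = 108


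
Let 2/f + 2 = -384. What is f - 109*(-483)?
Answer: 10160870/193 ≈ 52647.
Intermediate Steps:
f = -1/193 (f = 2/(-2 - 384) = 2/(-386) = 2*(-1/386) = -1/193 ≈ -0.0051813)
f - 109*(-483) = -1/193 - 109*(-483) = -1/193 + 52647 = 10160870/193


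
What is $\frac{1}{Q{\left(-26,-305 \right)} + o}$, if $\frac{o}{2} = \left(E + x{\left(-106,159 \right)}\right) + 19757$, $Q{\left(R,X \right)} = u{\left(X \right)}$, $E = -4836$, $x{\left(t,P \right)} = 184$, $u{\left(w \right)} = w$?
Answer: $\frac{1}{29905} \approx 3.3439 \cdot 10^{-5}$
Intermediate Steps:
$Q{\left(R,X \right)} = X$
$o = 30210$ ($o = 2 \left(\left(-4836 + 184\right) + 19757\right) = 2 \left(-4652 + 19757\right) = 2 \cdot 15105 = 30210$)
$\frac{1}{Q{\left(-26,-305 \right)} + o} = \frac{1}{-305 + 30210} = \frac{1}{29905}$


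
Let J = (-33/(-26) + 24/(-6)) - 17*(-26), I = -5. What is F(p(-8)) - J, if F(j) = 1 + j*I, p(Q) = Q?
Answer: -10355/26 ≈ -398.27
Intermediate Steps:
F(j) = 1 - 5*j (F(j) = 1 + j*(-5) = 1 - 5*j)
J = 11421/26 (J = (-33*(-1/26) + 24*(-⅙)) + 442 = (33/26 - 4) + 442 = -71/26 + 442 = 11421/26 ≈ 439.27)
F(p(-8)) - J = (1 - 5*(-8)) - 1*11421/26 = (1 + 40) - 11421/26 = 41 - 11421/26 = -10355/26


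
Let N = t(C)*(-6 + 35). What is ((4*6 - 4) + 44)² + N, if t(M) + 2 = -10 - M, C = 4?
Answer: 3632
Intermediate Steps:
t(M) = -12 - M (t(M) = -2 + (-10 - M) = -12 - M)
N = -464 (N = (-12 - 1*4)*(-6 + 35) = (-12 - 4)*29 = -16*29 = -464)
((4*6 - 4) + 44)² + N = ((4*6 - 4) + 44)² - 464 = ((24 - 4) + 44)² - 464 = (20 + 44)² - 464 = 64² - 464 = 4096 - 464 = 3632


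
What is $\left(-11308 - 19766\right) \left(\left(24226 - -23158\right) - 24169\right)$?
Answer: $-721382910$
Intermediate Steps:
$\left(-11308 - 19766\right) \left(\left(24226 - -23158\right) - 24169\right) = - 31074 \left(\left(24226 + 23158\right) - 24169\right) = - 31074 \left(47384 - 24169\right) = \left(-31074\right) 23215 = -721382910$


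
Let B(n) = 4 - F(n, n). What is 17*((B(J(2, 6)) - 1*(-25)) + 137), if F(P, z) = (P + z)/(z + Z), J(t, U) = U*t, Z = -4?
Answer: 2771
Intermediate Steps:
F(P, z) = (P + z)/(-4 + z) (F(P, z) = (P + z)/(z - 4) = (P + z)/(-4 + z))
B(n) = 4 - 2*n/(-4 + n) (B(n) = 4 - (n + n)/(-4 + n) = 4 - 2*n/(-4 + n))
17*((B(J(2, 6)) - 1*(-25)) + 137) = 17*((2*(-8 + 6*2)/(-4 + 6*2) - 1*(-25)) + 137) = 17*((2*(-8 + 12)/(-4 + 12) + 25) + 137) = 17*((2*4/8 + 25) + 137) = 17*((2*(⅛)*4 + 25) + 137) = 17*((1 + 25) + 137) = 17*(26 + 137) = 17*163 = 2771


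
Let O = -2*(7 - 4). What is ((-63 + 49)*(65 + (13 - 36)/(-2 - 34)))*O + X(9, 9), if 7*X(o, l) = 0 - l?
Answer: 115760/21 ≈ 5512.4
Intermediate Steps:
X(o, l) = -l/7 (X(o, l) = (0 - l)/7 = (-l)/7 = -l/7)
O = -6 (O = -2*3 = -6)
((-63 + 49)*(65 + (13 - 36)/(-2 - 34)))*O + X(9, 9) = ((-63 + 49)*(65 + (13 - 36)/(-2 - 34)))*(-6) - ⅐*9 = -14*(65 - 23/(-36))*(-6) - 9/7 = -14*(65 - 23*(-1/36))*(-6) - 9/7 = -14*(65 + 23/36)*(-6) - 9/7 = -14*2363/36*(-6) - 9/7 = -16541/18*(-6) - 9/7 = 16541/3 - 9/7 = 115760/21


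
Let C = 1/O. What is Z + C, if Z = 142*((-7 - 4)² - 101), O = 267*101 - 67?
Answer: 76396001/26900 ≈ 2840.0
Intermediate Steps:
O = 26900 (O = 26967 - 67 = 26900)
Z = 2840 (Z = 142*((-11)² - 101) = 142*(121 - 101) = 142*20 = 2840)
C = 1/26900 ≈ 3.7175e-5
Z + C = 2840 + 1/26900 = 76396001/26900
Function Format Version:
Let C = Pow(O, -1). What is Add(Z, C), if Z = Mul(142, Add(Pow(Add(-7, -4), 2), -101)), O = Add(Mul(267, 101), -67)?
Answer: Rational(76396001, 26900) ≈ 2840.0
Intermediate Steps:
O = 26900 (O = Add(26967, -67) = 26900)
Z = 2840 (Z = Mul(142, Add(Pow(-11, 2), -101)) = Mul(142, Add(121, -101)) = Mul(142, 20) = 2840)
C = Rational(1, 26900) (C = Pow(26900, -1) = Rational(1, 26900) ≈ 3.7175e-5)
Add(Z, C) = Add(2840, Rational(1, 26900)) = Rational(76396001, 26900)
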